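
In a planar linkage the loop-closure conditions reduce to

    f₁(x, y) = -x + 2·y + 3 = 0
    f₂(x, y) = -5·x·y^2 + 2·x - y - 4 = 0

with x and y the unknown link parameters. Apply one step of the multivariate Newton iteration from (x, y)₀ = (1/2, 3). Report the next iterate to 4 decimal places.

(1.2745, -0.8627)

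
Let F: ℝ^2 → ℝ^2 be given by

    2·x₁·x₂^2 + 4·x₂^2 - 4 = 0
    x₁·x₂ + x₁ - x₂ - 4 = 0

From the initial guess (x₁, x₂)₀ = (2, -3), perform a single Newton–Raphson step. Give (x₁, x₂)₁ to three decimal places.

(-0.205, -2.410)

At (2, -3): F = (68.000, -5.000).
Jacobian J = [[2·x₂^2, 4·x₁·x₂ + 8·x₂], [x₂ + 1, x₁ - 1]].
At the point, J = [[18.000, -48.000], [-2.000, 1.000]] (det J = -78.000).
Solving J·Δ = −F gives Δ = (-2.205, 0.590).
Then the next iterate is (x₁, x₂)₁ = (-0.205, -2.410).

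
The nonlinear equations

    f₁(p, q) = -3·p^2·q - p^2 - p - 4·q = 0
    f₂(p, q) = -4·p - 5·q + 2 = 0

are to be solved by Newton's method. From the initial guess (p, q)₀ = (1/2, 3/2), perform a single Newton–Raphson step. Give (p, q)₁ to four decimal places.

At (1/2, 3/2): F = (-7.8750, -7.5000).
Jacobian J = [[-6·p·q - 2·p - 1, -3·p^2 - 4], [-4, -5]].
At the point, J = [[-6.5000, -4.7500], [-4.0000, -5.0000]] (det J = 13.5000).
Solving J·Δ = −F gives Δ = (-0.2778, -1.2778).
Then the next iterate is (p, q)₁ = (0.2222, 0.2222).

(0.2222, 0.2222)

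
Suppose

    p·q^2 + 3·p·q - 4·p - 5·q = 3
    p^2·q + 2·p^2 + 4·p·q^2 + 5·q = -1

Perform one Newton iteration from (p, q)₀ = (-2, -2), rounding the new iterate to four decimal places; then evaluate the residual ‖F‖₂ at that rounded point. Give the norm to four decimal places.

At (-2, -2): F = (19.0000, -41.0000).
Jacobian J = [[q^2 + 3·q - 4, 2·p·q + 3·p - 5], [2·p·q + 4·p + 4·q^2, p^2 + 8·p·q + 5]].
At the point, J = [[-6.0000, -3.0000], [16.0000, 41.0000]] (det J = -198.0000).
Solving J·Δ = −F gives Δ = (3.3131, -0.2929).
Then the next iterate is (p, q)₁ = (1.3131, -2.2929).
Re-evaluating at (1.3131, -2.2929): F = (1.083158, 16.644390), so ‖F‖₂ = 16.6796.

16.6796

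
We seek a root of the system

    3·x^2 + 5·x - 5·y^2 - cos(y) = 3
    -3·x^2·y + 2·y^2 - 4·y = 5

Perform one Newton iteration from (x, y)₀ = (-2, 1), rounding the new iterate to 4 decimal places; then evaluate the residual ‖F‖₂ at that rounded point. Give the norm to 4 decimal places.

At (-2, 1): F = (-6.540302, -19.0000).
Jacobian J = [[6·x + 5, -10·y + sin(y)], [-6·x·y, -3·x^2 + 4·y - 4]].
At the point, J = [[-7.0000, -9.158529], [12.0000, -12.0000]] (det J = 193.902348).
Solving J·Δ = −F gives Δ = (0.4927, -1.0907).
Then the next iterate is (x, y)₁ = (-1.5073, -0.0907).
Re-evaluating at (-1.5073, -0.0907): F = (-4.757662, -4.002549), so ‖F‖₂ = 6.2174.

6.2174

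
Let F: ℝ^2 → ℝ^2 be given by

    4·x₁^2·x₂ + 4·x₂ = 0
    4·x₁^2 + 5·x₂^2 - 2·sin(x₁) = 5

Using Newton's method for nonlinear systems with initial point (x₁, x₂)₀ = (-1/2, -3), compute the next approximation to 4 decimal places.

At (-1/2, -3): F = (-15.0000, 41.958851).
Jacobian J = [[8·x₁·x₂, 4·x₁^2 + 4], [8·x₁ - 2·cos(x₁), 10·x₂]].
At the point, J = [[12.0000, 5.0000], [-5.755165, -30.0000]] (det J = -331.224174).
Solving J·Δ = −F gives Δ = (0.7252, 1.2595).
Then the next iterate is (x₁, x₂)₁ = (0.2252, -1.7405).

(0.2252, -1.7405)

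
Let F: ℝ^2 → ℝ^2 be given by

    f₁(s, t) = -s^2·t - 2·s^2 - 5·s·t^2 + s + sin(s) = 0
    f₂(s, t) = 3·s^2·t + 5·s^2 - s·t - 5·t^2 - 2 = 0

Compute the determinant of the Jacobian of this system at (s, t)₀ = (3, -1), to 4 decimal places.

J = [[-2·s·t - 4·s - 5·t^2 + cos(s) + 1, -s^2 - 10·s·t], [6·s·t + 10·s - t, 3·s^2 - s - 10·t]].
At the point, J = [[-10.989992, 21.0000], [13.0000, 34.0000]].
det J = -646.6597.

-646.6597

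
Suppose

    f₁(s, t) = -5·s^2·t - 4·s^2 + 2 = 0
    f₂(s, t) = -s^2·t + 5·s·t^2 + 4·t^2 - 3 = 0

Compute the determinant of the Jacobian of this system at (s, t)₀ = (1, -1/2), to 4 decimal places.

J = [[-10·s·t - 8·s, -5·s^2], [-2·s·t + 5·t^2, -s^2 + 10·s·t + 8·t]].
At the point, J = [[-3.0000, -5.0000], [2.2500, -10.0000]].
det J = 41.2500.

41.2500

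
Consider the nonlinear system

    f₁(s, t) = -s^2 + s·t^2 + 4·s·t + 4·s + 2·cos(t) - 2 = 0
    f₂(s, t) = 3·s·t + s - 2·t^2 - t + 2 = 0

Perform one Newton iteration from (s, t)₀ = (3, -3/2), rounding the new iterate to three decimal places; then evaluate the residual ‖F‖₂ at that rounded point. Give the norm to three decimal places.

At (3, -3/2): F = (-10.10853, -11.500).
Jacobian J = [[-2·s + t^2 + 4·t + 4, 2·s·t + 4·s - 2·sin(t)], [3·t + 1, 3·s - 4·t - 1]].
At the point, J = [[-5.750, 4.99499], [-3.500, 14.000]] (det J = -63.01754).
Solving J·Δ = −F gives Δ = (-1.334, 0.488).
Then the next iterate is (s, t)₁ = (1.666, -1.012).
Re-evaluating at (1.666, -1.012): F = (-2.08897, -2.42826), so ‖F‖₂ = 3.203.

3.203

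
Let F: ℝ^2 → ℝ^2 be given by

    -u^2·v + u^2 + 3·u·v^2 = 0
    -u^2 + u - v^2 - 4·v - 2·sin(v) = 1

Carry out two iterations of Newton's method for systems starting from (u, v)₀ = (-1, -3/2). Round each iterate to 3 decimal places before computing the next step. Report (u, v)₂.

(-1.526, -1.027)

At (-1, -3/2): F = (-4.250, 2.74499).
Jacobian J = [[-2·u·v + 2·u + 3·v^2, -u^2 + 6·u·v], [-2·u + 1, -2·v - 2·cos(v) - 4]].
At the point, J = [[1.750, 8.000], [3.000, -1.14147]] (det J = -25.99758).
Solving J·Δ = −F gives Δ = (-0.658, 0.675).
Then the next iterate is (u, v)₁ = (-1.658, -0.825).
Round to (-1.658, -0.825) and repeat: F = (1.63143, -1.31849), J = [[-4.00982, 5.45814], [4.316, -3.70711]].
Δ = (0.132, -0.202), so (u, v)₂ = (-1.526, -1.027).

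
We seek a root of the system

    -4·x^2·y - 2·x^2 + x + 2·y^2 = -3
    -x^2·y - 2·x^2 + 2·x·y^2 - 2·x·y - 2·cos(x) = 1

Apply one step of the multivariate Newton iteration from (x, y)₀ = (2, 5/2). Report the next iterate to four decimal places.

(1.3751, 2.3119)

At (2, 5/2): F = (-30.5000, -3.167706).
Jacobian J = [[-8·x·y - 4·x + 1, -4·x^2 + 4·y], [-2·x·y - 4·x + 2·y^2 - 2·y + 2·sin(x), -x^2 + 4·x·y - 2·x]].
At the point, J = [[-47.0000, -6.0000], [-8.681405, 12.0000]] (det J = -616.088431).
Solving J·Δ = −F gives Δ = (-0.6249, -0.1881).
Then the next iterate is (x, y)₁ = (1.3751, 2.3119).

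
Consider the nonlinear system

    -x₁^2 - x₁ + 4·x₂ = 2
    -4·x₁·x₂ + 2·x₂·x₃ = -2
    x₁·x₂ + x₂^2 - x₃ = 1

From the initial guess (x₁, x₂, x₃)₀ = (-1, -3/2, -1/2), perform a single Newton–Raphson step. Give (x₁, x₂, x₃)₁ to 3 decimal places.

At (-1, -3/2, -1/2): F = (-8.000, -2.500, 3.250).
Jacobian J = [[-2·x₁ - 1, 4, 0], [-4·x₂, -4·x₁ + 2·x₃, 2·x₂], [x₂, x₁ + 2·x₂, -1]].
At the point, J = [[1.000, 4.000, 0.000], [6.000, 3.000, -3.000], [-1.500, -4.000, -1.000]] (det J = 27.000).
Solving J·Δ = −F gives Δ = (-2.630, 2.657, -3.435).
Then the next iterate is (x₁, x₂, x₃)₁ = (-3.630, 1.157, -3.935).

(-3.630, 1.157, -3.935)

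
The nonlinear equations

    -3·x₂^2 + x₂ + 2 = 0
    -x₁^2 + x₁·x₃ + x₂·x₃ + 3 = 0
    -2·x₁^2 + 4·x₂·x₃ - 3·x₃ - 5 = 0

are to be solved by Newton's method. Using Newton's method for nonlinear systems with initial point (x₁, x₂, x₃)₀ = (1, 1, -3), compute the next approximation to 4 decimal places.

(-4.3333, 1.0000, -14.3333)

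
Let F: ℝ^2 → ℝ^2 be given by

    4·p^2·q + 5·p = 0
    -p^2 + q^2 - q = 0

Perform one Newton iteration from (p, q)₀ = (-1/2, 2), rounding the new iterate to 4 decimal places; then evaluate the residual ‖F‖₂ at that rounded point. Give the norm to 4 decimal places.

0.1230

At (-1/2, 2): F = (-0.5000, 1.7500).
Jacobian J = [[8·p·q + 5, 4·p^2], [-2·p, 2·q - 1]].
At the point, J = [[-3.0000, 1.0000], [1.0000, 3.0000]] (det J = -10.0000).
Solving J·Δ = −F gives Δ = (-0.3250, -0.4750).
Then the next iterate is (p, q)₁ = (-0.8250, 1.5250).
Re-evaluating at (-0.8250, 1.5250): F = (0.026812, 0.1200), so ‖F‖₂ = 0.1230.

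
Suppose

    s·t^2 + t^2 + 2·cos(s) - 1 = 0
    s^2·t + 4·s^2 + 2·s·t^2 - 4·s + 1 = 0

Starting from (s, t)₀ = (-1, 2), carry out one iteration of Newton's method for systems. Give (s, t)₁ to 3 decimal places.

(-1.014, 2.445)

At (-1, 2): F = (0.08060, 3.000).
Jacobian J = [[t^2 - 2·sin(s), 2·s·t + 2·t], [2·s·t + 8·s + 2·t^2 - 4, s^2 + 4·s·t]].
At the point, J = [[5.68294, 0.000], [-8.000, -7.000]] (det J = -39.78059).
Solving J·Δ = −F gives Δ = (-0.014, 0.445).
Then the next iterate is (s, t)₁ = (-1.014, 2.445).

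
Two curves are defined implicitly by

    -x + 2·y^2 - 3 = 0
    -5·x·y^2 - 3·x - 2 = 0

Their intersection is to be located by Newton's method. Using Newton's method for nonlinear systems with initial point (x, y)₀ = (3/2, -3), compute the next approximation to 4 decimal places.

At (3/2, -3): F = (13.5000, -74.0000).
Jacobian J = [[-1, 4·y], [-5·y^2 - 3, -10·x·y]].
At the point, J = [[-1.0000, -12.0000], [-48.0000, 45.0000]] (det J = -621.0000).
Solving J·Δ = −F gives Δ = (-0.4517, 1.1626).
Then the next iterate is (x, y)₁ = (1.0483, -1.8374).

(1.0483, -1.8374)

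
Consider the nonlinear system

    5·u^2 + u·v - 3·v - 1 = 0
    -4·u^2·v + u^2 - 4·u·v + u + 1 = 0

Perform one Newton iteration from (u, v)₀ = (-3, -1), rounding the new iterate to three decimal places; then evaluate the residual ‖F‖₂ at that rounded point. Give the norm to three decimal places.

At (-3, -1): F = (50.000, 31.000).
Jacobian J = [[10·u + v, u - 3], [-8·u·v + 2·u - 4·v + 1, -4·u^2 - 4·u]].
At the point, J = [[-31.000, -6.000], [-25.000, -24.000]] (det J = 594.000).
Solving J·Δ = −F gives Δ = (1.707, -0.487).
Then the next iterate is (u, v)₁ = (-1.293, -1.487).
Re-evaluating at (-1.293, -1.487): F = (13.74294, 3.63224), so ‖F‖₂ = 14.215.

14.215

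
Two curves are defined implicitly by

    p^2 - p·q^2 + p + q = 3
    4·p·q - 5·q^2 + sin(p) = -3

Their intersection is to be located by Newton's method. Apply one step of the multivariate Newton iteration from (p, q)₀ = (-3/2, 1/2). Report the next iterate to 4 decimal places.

(-2.5598, 0.0962)

At (-3/2, 1/2): F = (-1.3750, -2.247495).
Jacobian J = [[2·p - q^2 + 1, -2·p·q + 1], [4·q + cos(p), 4·p - 10·q]].
At the point, J = [[-2.2500, 2.5000], [2.070737, -11.0000]] (det J = 19.573157).
Solving J·Δ = −F gives Δ = (-1.0598, -0.4038).
Then the next iterate is (p, q)₁ = (-2.5598, 0.0962).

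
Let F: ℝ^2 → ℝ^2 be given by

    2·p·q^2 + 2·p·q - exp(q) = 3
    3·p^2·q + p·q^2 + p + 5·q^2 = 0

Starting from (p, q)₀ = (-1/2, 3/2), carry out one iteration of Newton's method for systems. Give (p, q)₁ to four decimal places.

At (-1/2, 3/2): F = (-11.231689, 10.7500).
Jacobian J = [[2·q^2 + 2·q, 4·p·q + 2·p - exp(q)], [6·p·q + q^2 + 1, 3·p^2 + 2·p·q + 10·q]].
At the point, J = [[7.5000, -8.481689], [-1.2500, 14.2500]] (det J = 96.272889).
Solving J·Δ = −F gives Δ = (0.7154, -0.6916).
Then the next iterate is (p, q)₁ = (0.2154, 0.8084).

(0.2154, 0.8084)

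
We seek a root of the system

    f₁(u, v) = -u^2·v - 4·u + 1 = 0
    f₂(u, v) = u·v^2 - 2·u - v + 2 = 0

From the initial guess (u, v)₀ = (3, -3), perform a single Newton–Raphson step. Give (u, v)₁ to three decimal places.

(2.655, -1.759)

At (3, -3): F = (16.000, 26.000).
Jacobian J = [[-2·u·v - 4, -u^2], [v^2 - 2, 2·u·v - 1]].
At the point, J = [[14.000, -9.000], [7.000, -19.000]] (det J = -203.000).
Solving J·Δ = −F gives Δ = (-0.345, 1.241).
Then the next iterate is (u, v)₁ = (2.655, -1.759).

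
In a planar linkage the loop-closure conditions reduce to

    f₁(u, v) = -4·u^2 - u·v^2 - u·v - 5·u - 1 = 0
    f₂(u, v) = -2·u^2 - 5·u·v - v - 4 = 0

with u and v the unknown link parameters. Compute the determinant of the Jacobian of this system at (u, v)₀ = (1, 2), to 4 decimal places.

J = [[-8·u - v^2 - v - 5, -2·u·v - u], [-4·u - 5·v, -5·u - 1]].
At the point, J = [[-19.0000, -5.0000], [-14.0000, -6.0000]].
det J = 44.0000.

44.0000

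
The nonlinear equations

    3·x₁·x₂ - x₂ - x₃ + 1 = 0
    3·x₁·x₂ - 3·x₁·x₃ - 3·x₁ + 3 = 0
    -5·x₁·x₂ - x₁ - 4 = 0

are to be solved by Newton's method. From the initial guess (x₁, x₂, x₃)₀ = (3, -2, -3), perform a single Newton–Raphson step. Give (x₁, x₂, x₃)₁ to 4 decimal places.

(2.1111, -1.0000, -1.6667)

At (3, -2, -3): F = (-12.0000, 3.0000, 23.0000).
Jacobian J = [[3·x₂, 3·x₁ - 1, -1], [3·x₂ - 3·x₃ - 3, 3·x₁, -3·x₁], [-5·x₂ - 1, -5·x₁, 0]].
At the point, J = [[-6.0000, 8.0000, -1.0000], [0.0000, 9.0000, -9.0000], [9.0000, -15.0000, 0.0000]] (det J = 243.0000).
Solving J·Δ = −F gives Δ = (-0.8889, 1.0000, 1.3333).
Then the next iterate is (x₁, x₂, x₃)₁ = (2.1111, -1.0000, -1.6667).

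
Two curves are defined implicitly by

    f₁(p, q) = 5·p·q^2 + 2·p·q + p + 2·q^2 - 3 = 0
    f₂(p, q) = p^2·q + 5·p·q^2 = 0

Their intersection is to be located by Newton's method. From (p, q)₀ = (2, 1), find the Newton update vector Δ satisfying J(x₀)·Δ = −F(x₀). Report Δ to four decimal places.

At (2, 1): F = (15.0000, 14.0000).
Jacobian J = [[5·q^2 + 2·q + 1, 10·p·q + 2·p + 4·q], [2·p·q + 5·q^2, p^2 + 10·p·q]].
At the point, J = [[8.0000, 28.0000], [9.0000, 24.0000]] (det J = -60.0000).
Solving J·Δ = −F gives Δ = (-0.5333, -0.3833).

(-0.5333, -0.3833)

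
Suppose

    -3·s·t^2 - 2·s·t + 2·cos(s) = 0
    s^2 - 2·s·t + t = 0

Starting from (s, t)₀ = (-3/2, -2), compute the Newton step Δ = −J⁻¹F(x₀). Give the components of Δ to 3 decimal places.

(-4.178, 2.482)

At (-3/2, -2): F = (12.14147, -5.750).
Jacobian J = [[-3·t^2 - 2·t - 2·sin(s), -6·s·t - 2·s], [2·s - 2·t, -2·s + 1]].
At the point, J = [[-6.00501, -15.000], [1.000, 4.000]] (det J = -9.02004).
Solving J·Δ = −F gives Δ = (-4.178, 2.482).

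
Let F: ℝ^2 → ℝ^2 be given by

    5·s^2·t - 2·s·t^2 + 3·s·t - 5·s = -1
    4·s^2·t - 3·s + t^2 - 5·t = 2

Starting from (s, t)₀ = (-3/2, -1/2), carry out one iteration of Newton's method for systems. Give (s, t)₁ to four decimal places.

(0.0192, -2.2692)

At (-3/2, -1/2): F = (5.8750, 0.7500).
Jacobian J = [[10·s·t - 2·t^2 + 3·t - 5, 5·s^2 - 4·s·t + 3·s], [8·s·t - 3, 4·s^2 + 2·t - 5]].
At the point, J = [[0.5000, 3.7500], [3.0000, 3.0000]] (det J = -9.7500).
Solving J·Δ = −F gives Δ = (1.5192, -1.7692).
Then the next iterate is (s, t)₁ = (0.0192, -2.2692).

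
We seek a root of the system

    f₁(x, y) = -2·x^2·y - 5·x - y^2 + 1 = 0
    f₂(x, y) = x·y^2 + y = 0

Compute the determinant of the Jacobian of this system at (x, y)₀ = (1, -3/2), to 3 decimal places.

J = [[-4·x·y - 5, -2·x^2 - 2·y], [y^2, 2·x·y + 1]].
At the point, J = [[1.000, 1.000], [2.250, -2.000]].
det J = -4.250.

-4.250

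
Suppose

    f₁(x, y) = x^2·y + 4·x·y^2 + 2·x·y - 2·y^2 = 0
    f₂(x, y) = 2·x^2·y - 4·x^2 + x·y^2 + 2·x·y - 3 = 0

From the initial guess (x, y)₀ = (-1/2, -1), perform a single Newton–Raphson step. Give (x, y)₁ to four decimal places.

(0.2878, -0.8777)

At (-1/2, -1): F = (-3.2500, -4.0000).
Jacobian J = [[2·x·y + 4·y^2 + 2·y, x^2 + 8·x·y + 2·x - 4·y], [4·x·y - 8·x + y^2 + 2·y, 2·x^2 + 2·x·y + 2·x]].
At the point, J = [[3.0000, 7.2500], [5.0000, 0.5000]] (det J = -34.7500).
Solving J·Δ = −F gives Δ = (0.7878, 0.1223).
Then the next iterate is (x, y)₁ = (0.2878, -0.8777).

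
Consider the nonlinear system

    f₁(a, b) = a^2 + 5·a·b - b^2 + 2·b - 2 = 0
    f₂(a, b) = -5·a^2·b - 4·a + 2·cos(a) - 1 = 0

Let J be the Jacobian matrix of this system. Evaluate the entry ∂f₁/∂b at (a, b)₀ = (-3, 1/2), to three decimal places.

∂f₁/∂b = 5·a - 2·b + 2.
At (-3, 1/2) this is -14.000.

-14.000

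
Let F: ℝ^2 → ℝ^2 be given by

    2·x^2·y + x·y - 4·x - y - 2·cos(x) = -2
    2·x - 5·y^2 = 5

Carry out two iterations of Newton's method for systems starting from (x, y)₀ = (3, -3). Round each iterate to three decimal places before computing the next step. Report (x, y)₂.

At (3, -3): F = (-68.02002, -44.000).
Jacobian J = [[4·x·y + y + 2·sin(x) - 4, 2·x^2 + x - 1], [2, -10·y]].
At the point, J = [[-42.71776, 20.000], [2.000, 30.000]] (det J = -1321.53280).
Solving J·Δ = −F gives Δ = (-0.878, 1.525).
Then the next iterate is (x, y)₁ = (2.122, -1.475).
Round to (2.122, -1.475) and repeat: F = (-20.37903, -11.63413), J = [[-16.29101, 10.12777], [2.000, 14.750]].
Δ = (-0.701, 0.884), so (x, y)₂ = (1.421, -0.591).

(1.421, -0.591)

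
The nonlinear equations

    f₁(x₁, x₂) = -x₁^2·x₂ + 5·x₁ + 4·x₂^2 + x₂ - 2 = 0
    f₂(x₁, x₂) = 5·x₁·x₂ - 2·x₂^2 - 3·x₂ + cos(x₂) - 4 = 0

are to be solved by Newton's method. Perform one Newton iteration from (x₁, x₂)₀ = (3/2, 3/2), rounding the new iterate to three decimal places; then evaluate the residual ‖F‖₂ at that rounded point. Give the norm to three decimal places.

5.274

At (3/2, 3/2): F = (12.625, -1.67926).
Jacobian J = [[-2·x₁·x₂ + 5, -x₁^2 + 8·x₂ + 1], [5·x₂, 5·x₁ - 4·x₂ - sin(x₂) - 3]].
At the point, J = [[0.500, 10.750], [7.500, -2.49749]] (det J = -81.87375).
Solving J·Δ = −F gives Δ = (-0.165, -1.167).
Then the next iterate is (x₁, x₂)₁ = (1.335, 0.333).
Re-evaluating at (1.335, 0.333): F = (4.85808, -2.05294), so ‖F‖₂ = 5.274.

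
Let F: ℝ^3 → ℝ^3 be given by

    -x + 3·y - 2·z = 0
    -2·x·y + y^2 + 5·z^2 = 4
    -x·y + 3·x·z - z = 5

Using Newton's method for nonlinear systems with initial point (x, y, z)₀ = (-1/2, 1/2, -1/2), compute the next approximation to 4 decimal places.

(-1.5000, -1.5000, -1.5000)

At (-1/2, 1/2, -1/2): F = (3.0000, -2.0000, -3.5000).
Jacobian J = [[-1, 3, -2], [-2·y, -2·x + 2·y, 10·z], [-y + 3·z, -x, 3·x - 1]].
At the point, J = [[-1.0000, 3.0000, -2.0000], [-1.0000, 2.0000, -5.0000], [-2.0000, 0.5000, -2.5000]] (det J = 18.0000).
Solving J·Δ = −F gives Δ = (-1.0000, -2.0000, -1.0000).
Then the next iterate is (x, y, z)₁ = (-1.5000, -1.5000, -1.5000).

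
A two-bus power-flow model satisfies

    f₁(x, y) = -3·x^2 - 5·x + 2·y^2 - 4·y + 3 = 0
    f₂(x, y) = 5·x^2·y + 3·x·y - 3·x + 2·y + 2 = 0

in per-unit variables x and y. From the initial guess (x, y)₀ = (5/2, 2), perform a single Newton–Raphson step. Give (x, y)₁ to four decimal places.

At (5/2, 2): F = (-28.2500, 76.0000).
Jacobian J = [[-6·x - 5, 4·y - 4], [10·x·y + 3·y - 3, 5·x^2 + 3·x + 2]].
At the point, J = [[-20.0000, 4.0000], [53.0000, 40.7500]] (det J = -1027.0000).
Solving J·Δ = −F gives Δ = (-1.4169, -0.0222).
Then the next iterate is (x, y)₁ = (1.0831, 1.9778).

(1.0831, 1.9778)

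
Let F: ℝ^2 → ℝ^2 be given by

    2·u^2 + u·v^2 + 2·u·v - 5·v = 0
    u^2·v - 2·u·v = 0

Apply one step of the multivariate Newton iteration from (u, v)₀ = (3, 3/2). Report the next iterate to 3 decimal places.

(7.091, -8.182)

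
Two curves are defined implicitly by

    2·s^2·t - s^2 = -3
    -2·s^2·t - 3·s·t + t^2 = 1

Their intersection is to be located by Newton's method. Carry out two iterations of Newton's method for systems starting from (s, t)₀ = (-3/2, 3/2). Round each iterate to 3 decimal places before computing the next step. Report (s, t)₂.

At (-3/2, 3/2): F = (7.500, 1.250).
Jacobian J = [[4·s·t - 2·s, 2·s^2], [-4·s·t - 3·t, -2·s^2 - 3·s + 2·t]].
At the point, J = [[-6.000, 4.500], [4.500, 3.000]] (det J = -38.250).
Solving J·Δ = −F gives Δ = (0.441, -1.078).
Then the next iterate is (s, t)₁ = (-1.059, 0.422).
Round to (-1.059, 0.422) and repeat: F = (2.82505, -0.42775), J = [[0.33041, 2.24296], [0.52159, 1.77804]].
Δ = (10.272, -2.773), so (s, t)₂ = (9.213, -2.351).

(9.213, -2.351)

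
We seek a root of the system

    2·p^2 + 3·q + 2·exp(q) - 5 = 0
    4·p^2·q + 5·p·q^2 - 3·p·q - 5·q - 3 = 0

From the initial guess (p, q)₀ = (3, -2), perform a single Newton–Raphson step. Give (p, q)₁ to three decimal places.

(2.170, -1.177)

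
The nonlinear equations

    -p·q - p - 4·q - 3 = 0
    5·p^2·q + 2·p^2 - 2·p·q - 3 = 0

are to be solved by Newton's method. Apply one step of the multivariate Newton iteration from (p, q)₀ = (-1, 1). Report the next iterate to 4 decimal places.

(-1.2742, -0.4839)

At (-1, 1): F = (-5.0000, 6.0000).
Jacobian J = [[-q - 1, -p - 4], [10·p·q + 4·p - 2·q, 5·p^2 - 2·p]].
At the point, J = [[-2.0000, -3.0000], [-16.0000, 7.0000]] (det J = -62.0000).
Solving J·Δ = −F gives Δ = (-0.2742, -1.4839).
Then the next iterate is (p, q)₁ = (-1.2742, -0.4839).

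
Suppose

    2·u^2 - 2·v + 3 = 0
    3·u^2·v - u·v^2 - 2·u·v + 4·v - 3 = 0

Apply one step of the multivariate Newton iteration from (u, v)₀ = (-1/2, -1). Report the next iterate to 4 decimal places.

At (-1/2, -1): F = (5.5000, -8.2500).
Jacobian J = [[4·u, -2], [6·u·v - v^2 - 2·v, 3·u^2 - 2·u·v - 2·u + 4]].
At the point, J = [[-2.0000, -2.0000], [4.0000, 4.7500]] (det J = -1.5000).
Solving J·Δ = −F gives Δ = (6.4167, -3.6667).
Then the next iterate is (u, v)₁ = (5.9167, -4.6667).

(5.9167, -4.6667)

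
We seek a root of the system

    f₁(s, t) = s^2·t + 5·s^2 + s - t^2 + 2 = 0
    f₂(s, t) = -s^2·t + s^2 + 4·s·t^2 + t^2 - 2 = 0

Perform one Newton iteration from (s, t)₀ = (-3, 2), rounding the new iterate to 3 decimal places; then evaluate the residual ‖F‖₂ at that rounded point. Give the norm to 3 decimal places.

At (-3, 2): F = (58.000, -55.000).
Jacobian J = [[2·s·t + 10·s + 1, s^2 - 2·t], [-2·s·t + 2·s + 4·t^2, -s^2 + 8·s·t + 2·t]].
At the point, J = [[-41.000, 5.000], [22.000, -53.000]] (det J = 2063.000).
Solving J·Δ = −F gives Δ = (1.357, -0.475).
Then the next iterate is (s, t)₁ = (-1.643, 1.525).
Re-evaluating at (-1.643, 1.525): F = (15.64528, -16.37559), so ‖F‖₂ = 22.648.

22.648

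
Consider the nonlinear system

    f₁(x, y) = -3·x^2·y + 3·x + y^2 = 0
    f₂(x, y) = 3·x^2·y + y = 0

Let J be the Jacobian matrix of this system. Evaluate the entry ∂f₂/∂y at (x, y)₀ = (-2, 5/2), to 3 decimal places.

13.000

∂f₂/∂y = 3·x^2 + 1.
At (-2, 5/2) this is 13.000.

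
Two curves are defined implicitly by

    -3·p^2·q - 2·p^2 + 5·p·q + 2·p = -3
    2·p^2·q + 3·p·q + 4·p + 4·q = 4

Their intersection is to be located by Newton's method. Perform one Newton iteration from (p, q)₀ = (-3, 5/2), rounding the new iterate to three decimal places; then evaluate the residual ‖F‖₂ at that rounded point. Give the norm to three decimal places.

At (-3, 5/2): F = (-126.000, 16.500).
Jacobian J = [[-6·p·q - 4·p + 5·q + 2, -3·p^2 + 5·p], [4·p·q + 3·q + 4, 2·p^2 + 3·p + 4]].
At the point, J = [[71.500, -42.000], [-18.500, 13.000]] (det J = 152.500).
Solving J·Δ = −F gives Δ = (6.197, 7.549).
Then the next iterate is (p, q)₁ = (3.197, 10.049).
Re-evaluating at (3.197, 10.049): F = (-158.54108, 350.78178), so ‖F‖₂ = 384.946.

384.946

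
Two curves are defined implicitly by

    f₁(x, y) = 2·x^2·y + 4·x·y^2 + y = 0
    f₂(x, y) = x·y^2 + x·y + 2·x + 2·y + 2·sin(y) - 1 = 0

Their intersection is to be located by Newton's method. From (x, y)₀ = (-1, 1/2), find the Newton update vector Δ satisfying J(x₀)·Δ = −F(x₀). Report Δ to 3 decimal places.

(0.918, -0.418)

At (-1, 1/2): F = (0.500, -1.79115).
Jacobian J = [[4·x·y + 4·y^2, 2·x^2 + 8·x·y + 1], [y^2 + y + 2, 2·x·y + x + 2·cos(y) + 2]].
At the point, J = [[-1.000, -1.000], [2.750, 1.75517]] (det J = 0.99483).
Solving J·Δ = −F gives Δ = (0.918, -0.418).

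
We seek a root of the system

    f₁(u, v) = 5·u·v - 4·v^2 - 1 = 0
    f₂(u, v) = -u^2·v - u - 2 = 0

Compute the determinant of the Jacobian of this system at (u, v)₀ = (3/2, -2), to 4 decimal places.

-95.0000

J = [[5·v, 5·u - 8·v], [-2·u·v - 1, -u^2]].
At the point, J = [[-10.0000, 23.5000], [5.0000, -2.2500]].
det J = -95.0000.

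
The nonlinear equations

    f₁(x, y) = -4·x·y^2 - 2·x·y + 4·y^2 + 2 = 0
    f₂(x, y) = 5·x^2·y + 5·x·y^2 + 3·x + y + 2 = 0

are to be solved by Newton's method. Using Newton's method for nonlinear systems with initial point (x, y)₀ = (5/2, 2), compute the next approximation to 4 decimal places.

At (5/2, 2): F = (-32.0000, 124.0000).
Jacobian J = [[-4·y^2 - 2·y, -8·x·y - 2·x + 8·y], [10·x·y + 5·y^2 + 3, 5·x^2 + 10·x·y + 1]].
At the point, J = [[-20.0000, -29.0000], [73.0000, 82.2500]] (det J = 472.0000).
Solving J·Δ = −F gives Δ = (-2.0424, 0.3051).
Then the next iterate is (x, y)₁ = (0.4576, 2.3051).

(0.4576, 2.3051)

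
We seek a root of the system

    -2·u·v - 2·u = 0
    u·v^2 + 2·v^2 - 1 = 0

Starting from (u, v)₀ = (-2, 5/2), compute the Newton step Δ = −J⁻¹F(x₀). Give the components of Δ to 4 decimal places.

At (-2, 5/2): F = (14.0000, -1.0000).
Jacobian J = [[-2·v - 2, -2·u], [v^2, 2·u·v + 4·v]].
At the point, J = [[-7.0000, 4.0000], [6.2500, 0.0000]] (det J = -25.0000).
Solving J·Δ = −F gives Δ = (0.1600, -3.2200).

(0.1600, -3.2200)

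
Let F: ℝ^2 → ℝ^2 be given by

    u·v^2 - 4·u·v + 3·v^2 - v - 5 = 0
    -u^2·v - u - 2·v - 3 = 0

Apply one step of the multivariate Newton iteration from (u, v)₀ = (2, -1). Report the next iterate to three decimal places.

(3.296, -0.185)

At (2, -1): F = (9.000, 1.000).
Jacobian J = [[v^2 - 4·v, 2·u·v - 4·u + 6·v - 1], [-2·u·v - 1, -u^2 - 2]].
At the point, J = [[5.000, -19.000], [3.000, -6.000]] (det J = 27.000).
Solving J·Δ = −F gives Δ = (1.296, 0.815).
Then the next iterate is (u, v)₁ = (3.296, -0.185).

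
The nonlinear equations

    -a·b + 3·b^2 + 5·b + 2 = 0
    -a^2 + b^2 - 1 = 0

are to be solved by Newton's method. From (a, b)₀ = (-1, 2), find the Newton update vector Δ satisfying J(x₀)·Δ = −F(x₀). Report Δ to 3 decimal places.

(1.545, -1.273)

At (-1, 2): F = (26.000, 2.000).
Jacobian J = [[-b, -a + 6·b + 5], [-2·a, 2·b]].
At the point, J = [[-2.000, 18.000], [2.000, 4.000]] (det J = -44.000).
Solving J·Δ = −F gives Δ = (1.545, -1.273).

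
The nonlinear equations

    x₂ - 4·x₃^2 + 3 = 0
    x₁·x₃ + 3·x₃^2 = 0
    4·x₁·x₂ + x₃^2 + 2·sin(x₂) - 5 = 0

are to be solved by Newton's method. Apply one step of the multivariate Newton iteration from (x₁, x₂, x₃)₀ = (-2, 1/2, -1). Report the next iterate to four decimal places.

(2.9591, 0.9591, -0.9949)

At (-2, 1/2, -1): F = (-0.5000, 5.0000, -7.041149).
Jacobian J = [[0, 1, -8·x₃], [x₃, 0, x₁ + 6·x₃], [4·x₂, 4·x₁ + 2·cos(x₂), 2·x₃]].
At the point, J = [[0.0000, 1.0000, 8.0000], [-1.0000, 0.0000, -8.0000], [2.0000, -6.244835, -2.0000]] (det J = 31.958679).
Solving J·Δ = −F gives Δ = (4.9591, 0.4591, 0.0051).
Then the next iterate is (x₁, x₂, x₃)₁ = (2.9591, 0.9591, -0.9949).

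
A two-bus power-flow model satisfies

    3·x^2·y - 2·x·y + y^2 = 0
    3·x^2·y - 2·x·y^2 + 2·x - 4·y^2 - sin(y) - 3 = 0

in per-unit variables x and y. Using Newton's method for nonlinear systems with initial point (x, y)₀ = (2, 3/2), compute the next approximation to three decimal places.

(1.511, 0.872)

At (2, 3/2): F = (14.250, 0.00251).
Jacobian J = [[6·x·y - 2·y, 3·x^2 - 2·x + 2·y], [6·x·y - 2·y^2 + 2, 3·x^2 - 4·x·y - 8·y - cos(y)]].
At the point, J = [[15.000, 11.000], [15.500, -12.07074]] (det J = -351.56106).
Solving J·Δ = −F gives Δ = (-0.489, -0.628).
Then the next iterate is (x, y)₁ = (1.511, 0.872).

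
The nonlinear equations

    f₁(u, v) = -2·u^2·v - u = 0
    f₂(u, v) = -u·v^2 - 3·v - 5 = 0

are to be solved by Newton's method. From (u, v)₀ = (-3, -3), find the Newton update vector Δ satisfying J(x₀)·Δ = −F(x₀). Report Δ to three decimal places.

(1.039, 1.031)

At (-3, -3): F = (57.000, 31.000).
Jacobian J = [[-4·u·v - 1, -2·u^2], [-v^2, -2·u·v - 3]].
At the point, J = [[-37.000, -18.000], [-9.000, -21.000]] (det J = 615.000).
Solving J·Δ = −F gives Δ = (1.039, 1.031).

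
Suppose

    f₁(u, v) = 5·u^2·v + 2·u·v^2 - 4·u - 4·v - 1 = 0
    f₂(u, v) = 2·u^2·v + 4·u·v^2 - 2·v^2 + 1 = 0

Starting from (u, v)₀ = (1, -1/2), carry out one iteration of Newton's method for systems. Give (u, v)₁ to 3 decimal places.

At (1, -1/2): F = (-5.000, 0.500).
Jacobian J = [[10·u·v + 2·v^2 - 4, 5·u^2 + 4·u·v - 4], [4·u·v + 4·v^2, 2·u^2 + 8·u·v - 4·v]].
At the point, J = [[-8.500, -1.000], [-1.000, 0.000]] (det J = -1.000).
Solving J·Δ = −F gives Δ = (0.500, -9.250).
Then the next iterate is (u, v)₁ = (1.500, -9.750).

(1.500, -9.750)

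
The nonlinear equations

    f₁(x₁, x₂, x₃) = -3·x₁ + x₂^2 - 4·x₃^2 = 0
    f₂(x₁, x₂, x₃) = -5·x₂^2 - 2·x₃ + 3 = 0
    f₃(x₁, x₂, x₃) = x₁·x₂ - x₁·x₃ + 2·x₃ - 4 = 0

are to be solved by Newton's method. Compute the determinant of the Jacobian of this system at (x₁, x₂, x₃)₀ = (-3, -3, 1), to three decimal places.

-1440.000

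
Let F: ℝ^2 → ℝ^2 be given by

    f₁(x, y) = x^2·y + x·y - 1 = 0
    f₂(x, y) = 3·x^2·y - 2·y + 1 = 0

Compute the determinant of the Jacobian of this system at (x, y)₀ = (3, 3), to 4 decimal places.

J = [[2·x·y + y, x^2 + x], [6·x·y, 3·x^2 - 2]].
At the point, J = [[21.0000, 12.0000], [54.0000, 25.0000]].
det J = -123.0000.

-123.0000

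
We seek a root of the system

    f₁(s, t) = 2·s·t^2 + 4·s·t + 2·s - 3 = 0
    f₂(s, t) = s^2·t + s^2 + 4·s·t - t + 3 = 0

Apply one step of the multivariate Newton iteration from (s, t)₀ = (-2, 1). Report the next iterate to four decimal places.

At (-2, 1): F = (-19.0000, 2.0000).
Jacobian J = [[2·t^2 + 4·t + 2, 4·s·t + 4·s], [2·s·t + 2·s + 4·t, s^2 + 4·s - 1]].
At the point, J = [[8.0000, -16.0000], [-4.0000, -5.0000]] (det J = -104.0000).
Solving J·Δ = −F gives Δ = (1.2212, -0.5769).
Then the next iterate is (s, t)₁ = (-0.7788, 0.4231).

(-0.7788, 0.4231)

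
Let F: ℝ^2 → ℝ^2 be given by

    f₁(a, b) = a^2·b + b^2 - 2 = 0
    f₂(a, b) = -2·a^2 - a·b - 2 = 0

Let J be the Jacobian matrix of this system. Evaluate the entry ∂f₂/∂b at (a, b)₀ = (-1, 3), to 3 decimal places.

1.000

∂f₂/∂b = -a.
At (-1, 3) this is 1.000.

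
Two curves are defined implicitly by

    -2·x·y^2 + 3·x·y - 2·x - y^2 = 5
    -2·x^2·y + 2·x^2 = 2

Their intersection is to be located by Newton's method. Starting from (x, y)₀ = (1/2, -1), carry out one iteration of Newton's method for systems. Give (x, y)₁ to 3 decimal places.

(1.054, 1.432)

At (1/2, -1): F = (-9.500, -1.000).
Jacobian J = [[-2·y^2 + 3·y - 2, -4·x·y + 3·x - 2·y], [-4·x·y + 4·x, -2·x^2]].
At the point, J = [[-7.000, 5.500], [4.000, -0.500]] (det J = -18.500).
Solving J·Δ = −F gives Δ = (0.554, 2.432).
Then the next iterate is (x, y)₁ = (1.054, 1.432).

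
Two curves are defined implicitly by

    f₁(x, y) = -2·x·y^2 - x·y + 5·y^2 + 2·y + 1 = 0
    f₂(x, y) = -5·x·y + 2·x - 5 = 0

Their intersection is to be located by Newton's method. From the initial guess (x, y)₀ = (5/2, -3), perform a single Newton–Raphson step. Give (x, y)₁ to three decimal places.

(2.564, 0.087)

At (5/2, -3): F = (2.500, 37.500).
Jacobian J = [[-2·y^2 - y, -4·x·y - x + 10·y + 2], [-5·y + 2, -5·x]].
At the point, J = [[-15.000, -0.500], [17.000, -12.500]] (det J = 196.000).
Solving J·Δ = −F gives Δ = (0.064, 3.087).
Then the next iterate is (x, y)₁ = (2.564, 0.087).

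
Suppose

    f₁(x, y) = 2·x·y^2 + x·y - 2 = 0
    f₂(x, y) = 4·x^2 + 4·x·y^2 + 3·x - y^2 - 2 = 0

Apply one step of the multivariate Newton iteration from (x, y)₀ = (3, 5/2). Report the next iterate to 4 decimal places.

At (3, 5/2): F = (43.0000, 111.7500).
Jacobian J = [[2·y^2 + y, 4·x·y + x], [8·x + 4·y^2 + 3, 8·x·y - 2·y]].
At the point, J = [[15.0000, 33.0000], [52.0000, 55.0000]] (det J = -891.0000).
Solving J·Δ = −F gives Δ = (-1.4846, -0.6282).
Then the next iterate is (x, y)₁ = (1.5154, 1.8718).

(1.5154, 1.8718)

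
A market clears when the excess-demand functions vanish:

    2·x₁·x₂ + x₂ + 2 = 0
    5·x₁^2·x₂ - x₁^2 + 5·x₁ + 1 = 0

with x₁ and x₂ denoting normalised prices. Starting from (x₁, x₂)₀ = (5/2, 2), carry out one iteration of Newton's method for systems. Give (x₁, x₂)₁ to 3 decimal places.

(2.609, -0.406)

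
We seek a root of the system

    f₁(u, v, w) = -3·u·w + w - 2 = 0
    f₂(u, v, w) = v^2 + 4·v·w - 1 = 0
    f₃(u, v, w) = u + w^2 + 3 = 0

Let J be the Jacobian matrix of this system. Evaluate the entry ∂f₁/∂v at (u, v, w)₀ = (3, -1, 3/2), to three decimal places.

∂f₁/∂v = 0.
At (3, -1, 3/2) this is 0.000.

0.000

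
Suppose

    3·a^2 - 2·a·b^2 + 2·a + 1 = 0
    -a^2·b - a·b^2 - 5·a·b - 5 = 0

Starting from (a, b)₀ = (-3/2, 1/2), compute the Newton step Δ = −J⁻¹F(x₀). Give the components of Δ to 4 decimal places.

(0.9200, 0.4667)

At (-3/2, 1/2): F = (5.5000, -2.0000).
Jacobian J = [[6·a - 2·b^2 + 2, -4·a·b], [-2·a·b - b^2 - 5·b, -a^2 - 2·a·b - 5·a]].
At the point, J = [[-7.5000, 3.0000], [-1.2500, 6.7500]] (det J = -46.8750).
Solving J·Δ = −F gives Δ = (0.9200, 0.4667).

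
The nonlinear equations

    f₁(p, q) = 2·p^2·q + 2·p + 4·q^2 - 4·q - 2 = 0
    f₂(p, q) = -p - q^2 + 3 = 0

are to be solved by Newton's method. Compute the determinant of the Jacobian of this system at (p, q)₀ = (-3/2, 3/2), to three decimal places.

J = [[4·p·q + 2, 2·p^2 + 8·q - 4], [-1, -2·q]].
At the point, J = [[-7.000, 12.500], [-1.000, -3.000]].
det J = 33.500.

33.500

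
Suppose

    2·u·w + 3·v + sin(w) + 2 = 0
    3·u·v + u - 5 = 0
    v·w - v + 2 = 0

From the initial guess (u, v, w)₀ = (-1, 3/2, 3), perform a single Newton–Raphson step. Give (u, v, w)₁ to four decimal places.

At (-1, 3/2, 3): F = (0.641120, -10.5000, 5.0000).
Jacobian J = [[2·w, 3, 2·u + cos(w)], [3·v + 1, 3·u, 0], [0, w - 1, v]].
At the point, J = [[6.0000, 3.0000, -2.989992], [5.5000, -3.0000, 0.0000], [0.0000, 2.0000, 1.5000]] (det J = -84.639917).
Solving J·Δ = −F gives Δ = (0.7361, -2.1505, -0.4661).
Then the next iterate is (u, v, w)₁ = (-0.2639, -0.6505, 2.5339).

(-0.2639, -0.6505, 2.5339)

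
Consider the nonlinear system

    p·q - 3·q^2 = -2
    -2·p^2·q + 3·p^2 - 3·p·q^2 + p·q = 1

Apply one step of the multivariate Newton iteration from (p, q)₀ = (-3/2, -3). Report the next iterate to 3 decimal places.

At (-3/2, -3): F = (-20.500, 64.250).
Jacobian J = [[q, p - 6·q], [-4·p·q + 6·p - 3·q^2 + q, -2·p^2 - 6·p·q + p]].
At the point, J = [[-3.000, 16.500], [-57.000, -33.000]] (det J = 1039.500).
Solving J·Δ = −F gives Δ = (0.369, 1.310).
Then the next iterate is (p, q)₁ = (-1.131, -1.690).

(-1.131, -1.690)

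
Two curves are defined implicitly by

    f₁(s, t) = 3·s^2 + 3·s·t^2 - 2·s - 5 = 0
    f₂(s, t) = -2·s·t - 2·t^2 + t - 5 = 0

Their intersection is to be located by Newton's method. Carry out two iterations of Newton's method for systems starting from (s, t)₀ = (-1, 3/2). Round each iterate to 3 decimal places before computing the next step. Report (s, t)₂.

At (-1, 3/2): F = (-6.750, -5.000).
Jacobian J = [[6·s + 3·t^2 - 2, 6·s·t], [-2·t, -2·s - 4·t + 1]].
At the point, J = [[-1.250, -9.000], [-3.000, -3.000]] (det J = -23.250).
Solving J·Δ = −F gives Δ = (-1.065, -0.602).
Then the next iterate is (s, t)₁ = (-2.065, 0.898).
Round to (-2.065, 0.898) and repeat: F = (6.92700, -2.00607), J = [[-11.97079, -11.12622], [-1.796, 1.538]].
Δ = (-0.304, 0.950), so (s, t)₂ = (-2.369, 1.848).

(-2.369, 1.848)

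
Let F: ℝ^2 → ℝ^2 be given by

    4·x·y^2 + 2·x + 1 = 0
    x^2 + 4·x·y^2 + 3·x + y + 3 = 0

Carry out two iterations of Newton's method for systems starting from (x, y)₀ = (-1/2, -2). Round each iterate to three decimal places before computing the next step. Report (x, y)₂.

At (-1/2, -2): F = (-8.000, -8.250).
Jacobian J = [[4·y^2 + 2, 8·x·y], [2·x + 4·y^2 + 3, 8·x·y + 1]].
At the point, J = [[18.000, 8.000], [18.000, 9.000]] (det J = 18.000).
Solving J·Δ = −F gives Δ = (0.333, 0.250).
Then the next iterate is (x, y)₁ = (-0.167, -1.750).
Round to (-0.167, -1.750) and repeat: F = (-1.37975, -1.26886), J = [[14.250, 2.338], [14.916, 3.338]].
Δ = (0.129, -0.197), so (x, y)₂ = (-0.038, -1.947).

(-0.038, -1.947)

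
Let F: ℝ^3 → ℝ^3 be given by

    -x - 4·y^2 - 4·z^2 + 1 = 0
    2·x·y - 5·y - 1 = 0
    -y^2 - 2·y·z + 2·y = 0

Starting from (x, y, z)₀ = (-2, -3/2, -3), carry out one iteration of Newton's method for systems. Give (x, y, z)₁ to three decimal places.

At (-2, -3/2, -3): F = (-42.000, 12.500, -14.250).
Jacobian J = [[-1, -8·y, -8·z], [2·y, 2·x - 5, 0], [0, -2·y - 2·z + 2, -2·y]].
At the point, J = [[-1.000, 12.000, 24.000], [-3.000, -9.000, 0.000], [0.000, 11.000, 3.000]] (det J = -657.000).
Solving J·Δ = −F gives Δ = (1.379, 0.929, 1.343).
Then the next iterate is (x, y, z)₁ = (-0.621, -0.571, -1.657).

(-0.621, -0.571, -1.657)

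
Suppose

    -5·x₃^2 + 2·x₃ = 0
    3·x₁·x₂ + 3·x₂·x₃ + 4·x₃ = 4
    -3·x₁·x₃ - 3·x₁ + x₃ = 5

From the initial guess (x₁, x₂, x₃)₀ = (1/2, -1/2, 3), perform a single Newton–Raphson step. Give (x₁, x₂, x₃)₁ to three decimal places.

(-0.109, -0.517, 1.607)

At (1/2, -1/2, 3): F = (-39.000, 2.750, -8.000).
Jacobian J = [[0, 0, -10·x₃ + 2], [3·x₂, 3·x₁ + 3·x₃, 3·x₂ + 4], [-3·x₃ - 3, 0, -3·x₁ + 1]].
At the point, J = [[0.000, 0.000, -28.000], [-1.500, 10.500, 2.500], [-12.000, 0.000, -0.500]] (det J = -3528.000).
Solving J·Δ = −F gives Δ = (-0.609, -0.017, -1.393).
Then the next iterate is (x₁, x₂, x₃)₁ = (-0.109, -0.517, 1.607).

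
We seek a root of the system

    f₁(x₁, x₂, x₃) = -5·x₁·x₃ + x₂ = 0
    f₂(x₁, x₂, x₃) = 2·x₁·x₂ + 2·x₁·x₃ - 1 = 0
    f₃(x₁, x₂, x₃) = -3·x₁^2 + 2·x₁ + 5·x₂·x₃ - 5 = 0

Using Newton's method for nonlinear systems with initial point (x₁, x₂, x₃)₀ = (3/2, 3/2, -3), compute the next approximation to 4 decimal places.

At (3/2, 3/2, -3): F = (24.0000, -5.5000, -31.2500).
Jacobian J = [[-5·x₃, 1, -5·x₁], [2·x₂ + 2·x₃, 2·x₁, 2·x₁], [-6·x₁ + 2, 5·x₃, 5·x₂]].
At the point, J = [[15.0000, 1.0000, -7.5000], [-3.0000, 3.0000, 3.0000], [-7.0000, -15.0000, 7.5000]] (det J = 519.0000).
Solving J·Δ = −F gives Δ = (-0.4733, -0.7883, 2.1484).
Then the next iterate is (x₁, x₂, x₃)₁ = (1.0267, 0.7117, -0.8516).

(1.0267, 0.7117, -0.8516)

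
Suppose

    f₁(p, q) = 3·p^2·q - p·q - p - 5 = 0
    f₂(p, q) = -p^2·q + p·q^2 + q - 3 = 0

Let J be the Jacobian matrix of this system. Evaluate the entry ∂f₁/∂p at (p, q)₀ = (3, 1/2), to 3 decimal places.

∂f₁/∂p = 6·p·q - q - 1.
At (3, 1/2) this is 7.500.

7.500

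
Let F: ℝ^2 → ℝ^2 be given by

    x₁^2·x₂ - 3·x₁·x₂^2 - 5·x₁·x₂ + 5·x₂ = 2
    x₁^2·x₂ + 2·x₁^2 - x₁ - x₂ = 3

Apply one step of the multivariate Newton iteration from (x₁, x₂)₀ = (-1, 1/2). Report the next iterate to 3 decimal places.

At (-1, 1/2): F = (4.250, 0.000).
Jacobian J = [[2·x₁·x₂ - 3·x₂^2 - 5·x₂, x₁^2 - 6·x₁·x₂ - 5·x₁ + 5], [2·x₁·x₂ + 4·x₁ - 1, x₁^2 - 1]].
At the point, J = [[-4.250, 14.000], [-6.000, 0.000]] (det J = 84.000).
Solving J·Δ = −F gives Δ = (0.000, -0.304).
Then the next iterate is (x₁, x₂)₁ = (-1.000, 0.196).

(-1.000, 0.196)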